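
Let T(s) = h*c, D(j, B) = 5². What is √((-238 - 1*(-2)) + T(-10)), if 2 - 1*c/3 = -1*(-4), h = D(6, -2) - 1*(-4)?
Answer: I*√410 ≈ 20.248*I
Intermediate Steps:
D(j, B) = 25
h = 29 (h = 25 - 1*(-4) = 25 + 4 = 29)
c = -6 (c = 6 - (-3)*(-4) = 6 - 3*4 = 6 - 12 = -6)
T(s) = -174 (T(s) = 29*(-6) = -174)
√((-238 - 1*(-2)) + T(-10)) = √((-238 - 1*(-2)) - 174) = √((-238 + 2) - 174) = √(-236 - 174) = √(-410) = I*√410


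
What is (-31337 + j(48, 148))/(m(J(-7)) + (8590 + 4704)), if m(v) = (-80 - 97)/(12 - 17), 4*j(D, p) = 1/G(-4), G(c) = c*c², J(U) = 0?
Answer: -5730195/2437376 ≈ -2.3510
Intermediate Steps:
G(c) = c³
j(D, p) = -1/256 (j(D, p) = 1/(4*((-4)³)) = (¼)/(-64) = (¼)*(-1/64) = -1/256)
m(v) = 177/5 (m(v) = -177/(-5) = -177*(-⅕) = 177/5)
(-31337 + j(48, 148))/(m(J(-7)) + (8590 + 4704)) = (-31337 - 1/256)/(177/5 + (8590 + 4704)) = -8022273/(256*(177/5 + 13294)) = -8022273/(256*66647/5) = -8022273/256*5/66647 = -5730195/2437376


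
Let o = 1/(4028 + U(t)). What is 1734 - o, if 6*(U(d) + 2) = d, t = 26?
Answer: 20965791/12091 ≈ 1734.0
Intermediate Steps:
U(d) = -2 + d/6
o = 3/12091 (o = 1/(4028 + (-2 + (1/6)*26)) = 1/(4028 + (-2 + 13/3)) = 1/(4028 + 7/3) = 1/(12091/3) = 3/12091 ≈ 0.00024812)
1734 - o = 1734 - 1*3/12091 = 1734 - 3/12091 = 20965791/12091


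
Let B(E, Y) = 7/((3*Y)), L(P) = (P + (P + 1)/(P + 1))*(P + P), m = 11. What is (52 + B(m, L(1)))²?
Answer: 398161/144 ≈ 2765.0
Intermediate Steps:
L(P) = 2*P*(1 + P) (L(P) = (P + (1 + P)/(1 + P))*(2*P) = (P + 1)*(2*P) = (1 + P)*(2*P) = 2*P*(1 + P))
B(E, Y) = 7/(3*Y) (B(E, Y) = 7*(1/(3*Y)) = 7/(3*Y))
(52 + B(m, L(1)))² = (52 + 7/(3*((2*1*(1 + 1)))))² = (52 + 7/(3*((2*1*2))))² = (52 + (7/3)/4)² = (52 + (7/3)*(¼))² = (52 + 7/12)² = (631/12)² = 398161/144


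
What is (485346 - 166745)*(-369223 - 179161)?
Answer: -174715690784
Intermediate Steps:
(485346 - 166745)*(-369223 - 179161) = 318601*(-548384) = -174715690784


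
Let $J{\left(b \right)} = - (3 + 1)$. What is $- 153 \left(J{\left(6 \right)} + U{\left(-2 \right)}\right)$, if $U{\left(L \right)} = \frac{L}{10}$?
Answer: $\frac{3213}{5} \approx 642.6$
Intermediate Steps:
$U{\left(L \right)} = \frac{L}{10}$ ($U{\left(L \right)} = L \frac{1}{10} = \frac{L}{10}$)
$J{\left(b \right)} = -4$ ($J{\left(b \right)} = \left(-1\right) 4 = -4$)
$- 153 \left(J{\left(6 \right)} + U{\left(-2 \right)}\right) = - 153 \left(-4 + \frac{1}{10} \left(-2\right)\right) = - 153 \left(-4 - \frac{1}{5}\right) = \left(-153\right) \left(- \frac{21}{5}\right) = \frac{3213}{5}$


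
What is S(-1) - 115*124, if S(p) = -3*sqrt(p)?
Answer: -14260 - 3*I ≈ -14260.0 - 3.0*I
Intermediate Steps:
S(-1) - 115*124 = -3*I - 115*124 = -3*I - 14260 = -14260 - 3*I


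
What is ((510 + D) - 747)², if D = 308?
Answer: 5041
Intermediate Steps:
((510 + D) - 747)² = ((510 + 308) - 747)² = (818 - 747)² = 71² = 5041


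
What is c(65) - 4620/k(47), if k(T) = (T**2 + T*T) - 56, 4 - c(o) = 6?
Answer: -2224/727 ≈ -3.0591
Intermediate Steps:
c(o) = -2 (c(o) = 4 - 1*6 = 4 - 6 = -2)
k(T) = -56 + 2*T**2 (k(T) = (T**2 + T**2) - 56 = 2*T**2 - 56 = -56 + 2*T**2)
c(65) - 4620/k(47) = -2 - 4620/(-56 + 2*47**2) = -2 - 4620/(-56 + 2*2209) = -2 - 4620/(-56 + 4418) = -2 - 4620/4362 = -2 - 1*770/727 = -2 - 770/727 = -2224/727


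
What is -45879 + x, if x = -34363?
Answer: -80242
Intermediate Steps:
-45879 + x = -45879 - 34363 = -80242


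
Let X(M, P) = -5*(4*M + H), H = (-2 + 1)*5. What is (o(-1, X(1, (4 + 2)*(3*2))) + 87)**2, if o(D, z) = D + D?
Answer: 7225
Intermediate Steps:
H = -5 (H = -1*5 = -5)
X(M, P) = 25 - 20*M (X(M, P) = -5*(4*M - 5) = -5*(-5 + 4*M) = 25 - 20*M)
o(D, z) = 2*D
(o(-1, X(1, (4 + 2)*(3*2))) + 87)**2 = (2*(-1) + 87)**2 = (-2 + 87)**2 = 85**2 = 7225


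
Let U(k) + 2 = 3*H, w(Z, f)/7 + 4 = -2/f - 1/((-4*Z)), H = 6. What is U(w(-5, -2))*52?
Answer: 832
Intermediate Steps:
w(Z, f) = -28 - 14/f + 7/(4*Z) (w(Z, f) = -28 + 7*(-2/f - 1/((-4*Z))) = -28 + 7*(-2/f - (-1)/(4*Z)) = -28 + 7*(-2/f + 1/(4*Z)) = -28 + (-14/f + 7/(4*Z)) = -28 - 14/f + 7/(4*Z))
U(k) = 16 (U(k) = -2 + 3*6 = -2 + 18 = 16)
U(w(-5, -2))*52 = 16*52 = 832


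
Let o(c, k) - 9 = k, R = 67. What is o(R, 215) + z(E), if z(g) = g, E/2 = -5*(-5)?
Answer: 274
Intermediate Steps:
o(c, k) = 9 + k
E = 50 (E = 2*(-5*(-5)) = 2*25 = 50)
o(R, 215) + z(E) = (9 + 215) + 50 = 224 + 50 = 274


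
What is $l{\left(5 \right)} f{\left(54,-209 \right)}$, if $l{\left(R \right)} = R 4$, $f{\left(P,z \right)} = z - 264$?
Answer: $-9460$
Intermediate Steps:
$f{\left(P,z \right)} = -264 + z$
$l{\left(R \right)} = 4 R$
$l{\left(5 \right)} f{\left(54,-209 \right)} = 4 \cdot 5 \left(-264 - 209\right) = 20 \left(-473\right) = -9460$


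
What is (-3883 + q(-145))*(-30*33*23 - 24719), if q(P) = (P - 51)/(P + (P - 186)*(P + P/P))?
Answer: 8762502786297/47519 ≈ 1.8440e+8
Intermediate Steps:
q(P) = (-51 + P)/(P + (1 + P)*(-186 + P)) (q(P) = (-51 + P)/(P + (-186 + P)*(P + 1)) = (-51 + P)/(P + (-186 + P)*(1 + P)) = (-51 + P)/(P + (1 + P)*(-186 + P)))
(-3883 + q(-145))*(-30*33*23 - 24719) = (-3883 + (51 - 1*(-145))/(186 - 1*(-145)² + 184*(-145)))*(-30*33*23 - 24719) = (-3883 + (51 + 145)/(186 - 1*21025 - 26680))*(-990*23 - 24719) = (-3883 + 196/(186 - 21025 - 26680))*(-22770 - 24719) = (-3883 + 196/(-47519))*(-47489) = (-3883 - 1/47519*196)*(-47489) = (-3883 - 196/47519)*(-47489) = -184516473/47519*(-47489) = 8762502786297/47519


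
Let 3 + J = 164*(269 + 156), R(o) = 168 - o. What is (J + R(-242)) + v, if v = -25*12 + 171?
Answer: 69978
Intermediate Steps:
v = -129 (v = -300 + 171 = -129)
J = 69697 (J = -3 + 164*(269 + 156) = -3 + 164*425 = -3 + 69700 = 69697)
(J + R(-242)) + v = (69697 + (168 - 1*(-242))) - 129 = (69697 + (168 + 242)) - 129 = (69697 + 410) - 129 = 70107 - 129 = 69978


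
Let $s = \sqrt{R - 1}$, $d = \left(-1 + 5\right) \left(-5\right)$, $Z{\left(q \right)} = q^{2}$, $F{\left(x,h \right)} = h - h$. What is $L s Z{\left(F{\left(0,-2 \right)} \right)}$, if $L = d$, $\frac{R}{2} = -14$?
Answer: $0$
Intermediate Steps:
$F{\left(x,h \right)} = 0$
$R = -28$ ($R = 2 \left(-14\right) = -28$)
$d = -20$ ($d = 4 \left(-5\right) = -20$)
$L = -20$
$s = i \sqrt{29}$ ($s = \sqrt{-28 - 1} = \sqrt{-29} = i \sqrt{29} \approx 5.3852 i$)
$L s Z{\left(F{\left(0,-2 \right)} \right)} = - 20 i \sqrt{29} \cdot 0^{2} = - 20 i \sqrt{29} \cdot 0 = 0$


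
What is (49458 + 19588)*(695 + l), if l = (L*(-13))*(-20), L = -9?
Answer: -113580670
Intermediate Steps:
l = -2340 (l = -9*(-13)*(-20) = 117*(-20) = -2340)
(49458 + 19588)*(695 + l) = (49458 + 19588)*(695 - 2340) = 69046*(-1645) = -113580670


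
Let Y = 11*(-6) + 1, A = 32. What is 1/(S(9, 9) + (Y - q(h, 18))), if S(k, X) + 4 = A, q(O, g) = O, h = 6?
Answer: -1/43 ≈ -0.023256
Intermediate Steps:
S(k, X) = 28 (S(k, X) = -4 + 32 = 28)
Y = -65 (Y = -66 + 1 = -65)
1/(S(9, 9) + (Y - q(h, 18))) = 1/(28 + (-65 - 1*6)) = 1/(28 + (-65 - 6)) = 1/(28 - 71) = 1/(-43) = -1/43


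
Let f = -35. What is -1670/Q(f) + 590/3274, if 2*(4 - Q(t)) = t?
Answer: -5454895/70391 ≈ -77.494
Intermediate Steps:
Q(t) = 4 - t/2
-1670/Q(f) + 590/3274 = -1670/(4 - ½*(-35)) + 590/3274 = -1670/(4 + 35/2) + 590*(1/3274) = -1670/43/2 + 295/1637 = -1670*2/43 + 295/1637 = -3340/43 + 295/1637 = -5454895/70391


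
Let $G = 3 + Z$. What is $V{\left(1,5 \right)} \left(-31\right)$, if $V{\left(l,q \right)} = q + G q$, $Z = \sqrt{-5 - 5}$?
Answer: $-620 - 155 i \sqrt{10} \approx -620.0 - 490.15 i$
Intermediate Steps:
$Z = i \sqrt{10}$ ($Z = \sqrt{-10} = i \sqrt{10} \approx 3.1623 i$)
$G = 3 + i \sqrt{10} \approx 3.0 + 3.1623 i$
$V{\left(l,q \right)} = q + q \left(3 + i \sqrt{10}\right)$ ($V{\left(l,q \right)} = q + \left(3 + i \sqrt{10}\right) q = q + q \left(3 + i \sqrt{10}\right)$)
$V{\left(1,5 \right)} \left(-31\right) = 5 \left(4 + i \sqrt{10}\right) \left(-31\right) = \left(20 + 5 i \sqrt{10}\right) \left(-31\right) = -620 - 155 i \sqrt{10}$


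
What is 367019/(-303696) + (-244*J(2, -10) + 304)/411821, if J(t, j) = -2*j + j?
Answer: -151794826255/125068390416 ≈ -1.2137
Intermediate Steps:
J(t, j) = -j
367019/(-303696) + (-244*J(2, -10) + 304)/411821 = 367019/(-303696) + (-(-244)*(-10) + 304)/411821 = 367019*(-1/303696) + (-244*10 + 304)*(1/411821) = -367019/303696 + (-2440 + 304)*(1/411821) = -367019/303696 - 2136*1/411821 = -367019/303696 - 2136/411821 = -151794826255/125068390416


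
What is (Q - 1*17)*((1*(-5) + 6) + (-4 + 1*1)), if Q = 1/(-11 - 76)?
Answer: 2960/87 ≈ 34.023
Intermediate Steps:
Q = -1/87 (Q = 1/(-87) = -1/87 ≈ -0.011494)
(Q - 1*17)*((1*(-5) + 6) + (-4 + 1*1)) = (-1/87 - 1*17)*((1*(-5) + 6) + (-4 + 1*1)) = (-1/87 - 17)*((-5 + 6) + (-4 + 1)) = -1480*(1 - 3)/87 = -1480/87*(-2) = 2960/87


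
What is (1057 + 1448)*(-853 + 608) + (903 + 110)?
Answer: -612712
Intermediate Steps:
(1057 + 1448)*(-853 + 608) + (903 + 110) = 2505*(-245) + 1013 = -613725 + 1013 = -612712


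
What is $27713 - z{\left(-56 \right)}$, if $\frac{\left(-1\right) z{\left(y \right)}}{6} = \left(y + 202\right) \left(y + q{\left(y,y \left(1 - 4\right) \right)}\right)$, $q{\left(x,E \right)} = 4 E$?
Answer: $567329$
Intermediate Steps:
$z{\left(y \right)} = 66 y \left(202 + y\right)$ ($z{\left(y \right)} = - 6 \left(y + 202\right) \left(y + 4 y \left(1 - 4\right)\right) = - 6 \left(202 + y\right) \left(y + 4 y \left(-3\right)\right) = - 6 \left(202 + y\right) \left(y + 4 \left(- 3 y\right)\right) = - 6 \left(202 + y\right) \left(y - 12 y\right) = - 6 \left(202 + y\right) \left(- 11 y\right) = - 6 \left(- 11 y \left(202 + y\right)\right) = 66 y \left(202 + y\right)$)
$27713 - z{\left(-56 \right)} = 27713 - 66 \left(-56\right) \left(202 - 56\right) = 27713 - 66 \left(-56\right) 146 = 27713 - -539616 = 27713 + 539616 = 567329$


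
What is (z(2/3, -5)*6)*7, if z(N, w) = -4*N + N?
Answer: -84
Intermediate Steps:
z(N, w) = -3*N
(z(2/3, -5)*6)*7 = (-6/3*6)*7 = (-3*⅔*6)*7 = -2*6*7 = -12*7 = -84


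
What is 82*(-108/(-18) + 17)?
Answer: 1886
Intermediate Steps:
82*(-108/(-18) + 17) = 82*(-108*(-1/18) + 17) = 82*(6 + 17) = 82*23 = 1886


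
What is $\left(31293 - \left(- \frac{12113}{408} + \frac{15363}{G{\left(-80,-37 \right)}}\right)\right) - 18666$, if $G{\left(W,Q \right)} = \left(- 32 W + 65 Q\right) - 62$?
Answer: $\frac{157992431}{12648} \approx 12492.0$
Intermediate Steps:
$G{\left(W,Q \right)} = -62 - 32 W + 65 Q$
$\left(31293 - \left(- \frac{12113}{408} + \frac{15363}{G{\left(-80,-37 \right)}}\right)\right) - 18666 = \left(31293 - \left(- \frac{12113}{408} + \frac{15363}{-62 - -2560 + 65 \left(-37\right)}\right)\right) - 18666 = \left(31293 - \left(- \frac{12113}{408} + \frac{15363}{-62 + 2560 - 2405}\right)\right) - 18666 = \left(31293 + \left(\frac{12113}{408} - \frac{15363}{93}\right)\right) - 18666 = \left(31293 + \left(\frac{12113}{408} - \frac{5121}{31}\right)\right) - 18666 = \left(31293 - \frac{1713865}{12648}\right) - 18666 = \frac{394079999}{12648} - 18666 = \frac{157992431}{12648}$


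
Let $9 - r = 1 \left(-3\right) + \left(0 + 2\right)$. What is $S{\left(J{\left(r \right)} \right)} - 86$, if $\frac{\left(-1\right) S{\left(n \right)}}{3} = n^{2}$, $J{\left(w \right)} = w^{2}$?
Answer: $-30086$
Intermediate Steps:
$r = 10$ ($r = 9 - \left(1 \left(-3\right) + \left(0 + 2\right)\right) = 9 - \left(-3 + 2\right) = 9 - -1 = 9 + 1 = 10$)
$S{\left(n \right)} = - 3 n^{2}$
$S{\left(J{\left(r \right)} \right)} - 86 = - 3 \left(10^{2}\right)^{2} - 86 = - 3 \cdot 100^{2} - 86 = \left(-3\right) 10000 - 86 = -30000 - 86 = -30086$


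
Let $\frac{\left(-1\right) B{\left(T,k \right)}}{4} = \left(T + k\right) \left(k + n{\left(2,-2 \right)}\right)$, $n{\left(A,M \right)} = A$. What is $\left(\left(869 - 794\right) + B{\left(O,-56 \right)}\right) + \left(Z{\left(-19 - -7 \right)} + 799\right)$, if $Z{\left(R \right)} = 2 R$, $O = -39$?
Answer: $-19670$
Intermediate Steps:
$B{\left(T,k \right)} = - 4 \left(2 + k\right) \left(T + k\right)$ ($B{\left(T,k \right)} = - 4 \left(T + k\right) \left(k + 2\right) = - 4 \left(T + k\right) \left(2 + k\right) = - 4 \left(2 + k\right) \left(T + k\right)$)
$\left(\left(869 - 794\right) + B{\left(O,-56 \right)}\right) + \left(Z{\left(-19 - -7 \right)} + 799\right) = \left(\left(869 - 794\right) - \left(-760 + 8736 + 12544\right)\right) + \left(2 \left(-19 - -7\right) + 799\right) = \left(\left(869 - 794\right) + \left(312 + 448 - 12544 - 8736\right)\right) + \left(2 \left(-19 + 7\right) + 799\right) = \left(75 + \left(312 + 448 - 12544 - 8736\right)\right) + \left(2 \left(-12\right) + 799\right) = \left(75 - 20520\right) + \left(-24 + 799\right) = -20445 + 775 = -19670$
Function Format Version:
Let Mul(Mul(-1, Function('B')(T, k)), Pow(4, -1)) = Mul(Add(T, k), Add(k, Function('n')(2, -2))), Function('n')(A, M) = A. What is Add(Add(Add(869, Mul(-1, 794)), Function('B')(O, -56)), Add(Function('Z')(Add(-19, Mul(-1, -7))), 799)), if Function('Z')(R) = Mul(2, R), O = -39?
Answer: -19670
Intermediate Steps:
Function('B')(T, k) = Mul(-4, Add(2, k), Add(T, k)) (Function('B')(T, k) = Mul(-4, Mul(Add(T, k), Add(k, 2))) = Mul(-4, Mul(Add(T, k), Add(2, k))) = Mul(-4, Mul(Add(2, k), Add(T, k))) = Mul(-4, Add(2, k), Add(T, k)))
Add(Add(Add(869, Mul(-1, 794)), Function('B')(O, -56)), Add(Function('Z')(Add(-19, Mul(-1, -7))), 799)) = Add(Add(Add(869, Mul(-1, 794)), Add(Mul(-8, -39), Mul(-8, -56), Mul(-4, Pow(-56, 2)), Mul(-4, -39, -56))), Add(Mul(2, Add(-19, Mul(-1, -7))), 799)) = Add(Add(Add(869, -794), Add(312, 448, Mul(-4, 3136), -8736)), Add(Mul(2, Add(-19, 7)), 799)) = Add(Add(75, Add(312, 448, -12544, -8736)), Add(Mul(2, -12), 799)) = Add(Add(75, -20520), Add(-24, 799)) = Add(-20445, 775) = -19670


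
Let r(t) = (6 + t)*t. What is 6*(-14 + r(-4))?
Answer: -132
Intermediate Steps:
r(t) = t*(6 + t)
6*(-14 + r(-4)) = 6*(-14 - 4*(6 - 4)) = 6*(-14 - 4*2) = 6*(-14 - 8) = 6*(-22) = -132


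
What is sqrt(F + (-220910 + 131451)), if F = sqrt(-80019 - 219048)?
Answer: sqrt(-89459 + I*sqrt(299067)) ≈ 0.9142 + 299.1*I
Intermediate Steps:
F = I*sqrt(299067) (F = sqrt(-299067) = I*sqrt(299067) ≈ 546.87*I)
sqrt(F + (-220910 + 131451)) = sqrt(I*sqrt(299067) + (-220910 + 131451)) = sqrt(I*sqrt(299067) - 89459) = sqrt(-89459 + I*sqrt(299067))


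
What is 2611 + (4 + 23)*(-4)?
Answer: 2503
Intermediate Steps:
2611 + (4 + 23)*(-4) = 2611 + 27*(-4) = 2611 - 108 = 2503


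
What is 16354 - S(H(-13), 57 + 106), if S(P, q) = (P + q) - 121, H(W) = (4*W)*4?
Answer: 16520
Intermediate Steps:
H(W) = 16*W
S(P, q) = -121 + P + q
16354 - S(H(-13), 57 + 106) = 16354 - (-121 + 16*(-13) + (57 + 106)) = 16354 - (-121 - 208 + 163) = 16354 - 1*(-166) = 16354 + 166 = 16520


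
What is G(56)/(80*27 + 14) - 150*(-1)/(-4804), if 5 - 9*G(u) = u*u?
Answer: -2247028/11749383 ≈ -0.19125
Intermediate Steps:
G(u) = 5/9 - u**2/9 (G(u) = 5/9 - u*u/9 = 5/9 - u**2/9)
G(56)/(80*27 + 14) - 150*(-1)/(-4804) = (5/9 - 1/9*56**2)/(80*27 + 14) - 150*(-1)/(-4804) = (5/9 - 1/9*3136)/(2160 + 14) + 150*(-1/4804) = (5/9 - 3136/9)/2174 - 75/2402 = -3131/9*1/2174 - 75/2402 = -3131/19566 - 75/2402 = -2247028/11749383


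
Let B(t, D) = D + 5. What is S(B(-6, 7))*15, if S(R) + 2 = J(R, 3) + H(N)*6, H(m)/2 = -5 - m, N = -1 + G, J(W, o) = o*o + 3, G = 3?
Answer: -1110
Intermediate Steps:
J(W, o) = 3 + o² (J(W, o) = o² + 3 = 3 + o²)
N = 2 (N = -1 + 3 = 2)
H(m) = -10 - 2*m (H(m) = 2*(-5 - m) = -10 - 2*m)
B(t, D) = 5 + D
S(R) = -74 (S(R) = -2 + ((3 + 3²) + (-10 - 2*2)*6) = -2 + ((3 + 9) + (-10 - 4)*6) = -2 + (12 - 14*6) = -2 + (12 - 84) = -2 - 72 = -74)
S(B(-6, 7))*15 = -74*15 = -1110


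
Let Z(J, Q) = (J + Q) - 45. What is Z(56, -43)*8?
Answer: -256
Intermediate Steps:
Z(J, Q) = -45 + J + Q
Z(56, -43)*8 = (-45 + 56 - 43)*8 = -32*8 = -256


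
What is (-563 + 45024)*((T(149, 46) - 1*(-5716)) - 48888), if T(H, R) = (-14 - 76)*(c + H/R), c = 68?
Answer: -50704258081/23 ≈ -2.2045e+9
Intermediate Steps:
T(H, R) = -6120 - 90*H/R (T(H, R) = (-14 - 76)*(68 + H/R) = -90*(68 + H/R) = -6120 - 90*H/R)
(-563 + 45024)*((T(149, 46) - 1*(-5716)) - 48888) = (-563 + 45024)*(((-6120 - 90*149/46) - 1*(-5716)) - 48888) = 44461*(((-6120 - 90*149*1/46) + 5716) - 48888) = 44461*(((-6120 - 6705/23) + 5716) - 48888) = 44461*((-147465/23 + 5716) - 48888) = 44461*(-15997/23 - 48888) = 44461*(-1140421/23) = -50704258081/23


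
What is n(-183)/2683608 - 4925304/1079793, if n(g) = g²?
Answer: -488200889965/107323745672 ≈ -4.5489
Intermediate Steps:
n(-183)/2683608 - 4925304/1079793 = (-183)²/2683608 - 4925304/1079793 = 33489*(1/2683608) - 4925304*1/1079793 = 11163/894536 - 547256/119977 = -488200889965/107323745672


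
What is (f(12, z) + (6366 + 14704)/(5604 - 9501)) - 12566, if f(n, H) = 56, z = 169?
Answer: -48772540/3897 ≈ -12515.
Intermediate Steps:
(f(12, z) + (6366 + 14704)/(5604 - 9501)) - 12566 = (56 + (6366 + 14704)/(5604 - 9501)) - 12566 = (56 + 21070/(-3897)) - 12566 = (56 + 21070*(-1/3897)) - 12566 = (56 - 21070/3897) - 12566 = 197162/3897 - 12566 = -48772540/3897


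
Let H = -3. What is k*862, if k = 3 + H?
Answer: 0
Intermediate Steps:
k = 0 (k = 3 - 3 = 0)
k*862 = 0*862 = 0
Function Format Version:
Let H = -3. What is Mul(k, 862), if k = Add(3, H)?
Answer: 0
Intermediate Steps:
k = 0 (k = Add(3, -3) = 0)
Mul(k, 862) = Mul(0, 862) = 0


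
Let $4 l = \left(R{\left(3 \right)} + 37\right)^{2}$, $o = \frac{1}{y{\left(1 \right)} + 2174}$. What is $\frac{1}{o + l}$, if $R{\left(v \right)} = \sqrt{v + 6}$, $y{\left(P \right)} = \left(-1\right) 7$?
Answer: $\frac{2167}{866801} \approx 0.0025$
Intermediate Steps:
$y{\left(P \right)} = -7$
$o = \frac{1}{2167}$ ($o = \frac{1}{-7 + 2174} = \frac{1}{2167} \approx 0.00046147$)
$R{\left(v \right)} = \sqrt{6 + v}$
$l = 400$ ($l = \frac{\left(\sqrt{6 + 3} + 37\right)^{2}}{4} = \frac{\left(\sqrt{9} + 37\right)^{2}}{4} = \frac{\left(3 + 37\right)^{2}}{4} = \frac{40^{2}}{4} = \frac{1}{4} \cdot 1600 = 400$)
$\frac{1}{o + l} = \frac{1}{\frac{1}{2167} + 400} = \frac{1}{\frac{866801}{2167}} = \frac{2167}{866801}$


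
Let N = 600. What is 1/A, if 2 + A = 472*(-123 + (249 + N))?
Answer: 1/342670 ≈ 2.9183e-6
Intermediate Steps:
A = 342670 (A = -2 + 472*(-123 + (249 + 600)) = -2 + 472*(-123 + 849) = -2 + 472*726 = -2 + 342672 = 342670)
1/A = 1/342670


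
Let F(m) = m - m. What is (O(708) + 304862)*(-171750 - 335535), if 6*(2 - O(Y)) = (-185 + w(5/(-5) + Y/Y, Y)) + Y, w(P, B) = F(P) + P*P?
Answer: -309217431795/2 ≈ -1.5461e+11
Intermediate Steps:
F(m) = 0
w(P, B) = P² (w(P, B) = 0 + P*P = 0 + P² = P²)
O(Y) = 197/6 - Y/6 (O(Y) = 2 - ((-185 + (5/(-5) + Y/Y)²) + Y)/6 = 2 - ((-185 + (5*(-⅕) + 1)²) + Y)/6 = 2 - ((-185 + (-1 + 1)²) + Y)/6 = 2 - ((-185 + 0²) + Y)/6 = 2 - ((-185 + 0) + Y)/6 = 2 - (-185 + Y)/6 = 2 + (185/6 - Y/6) = 197/6 - Y/6)
(O(708) + 304862)*(-171750 - 335535) = ((197/6 - ⅙*708) + 304862)*(-171750 - 335535) = ((197/6 - 118) + 304862)*(-507285) = (-511/6 + 304862)*(-507285) = (1828661/6)*(-507285) = -309217431795/2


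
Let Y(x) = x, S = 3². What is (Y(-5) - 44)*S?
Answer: -441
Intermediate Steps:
S = 9
(Y(-5) - 44)*S = (-5 - 44)*9 = -49*9 = -441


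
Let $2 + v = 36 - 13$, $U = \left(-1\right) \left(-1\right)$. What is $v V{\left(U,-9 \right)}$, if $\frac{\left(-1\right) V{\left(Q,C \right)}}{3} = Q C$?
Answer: $567$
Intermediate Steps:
$U = 1$
$V{\left(Q,C \right)} = - 3 C Q$ ($V{\left(Q,C \right)} = - 3 Q C = - 3 C Q$)
$v = 21$ ($v = -2 + \left(36 - 13\right) = -2 + 23 = 21$)
$v V{\left(U,-9 \right)} = 21 \left(\left(-3\right) \left(-9\right) 1\right) = 21 \cdot 27 = 567$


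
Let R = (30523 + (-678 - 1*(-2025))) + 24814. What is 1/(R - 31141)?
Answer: 1/25543 ≈ 3.9150e-5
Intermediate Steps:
R = 56684 (R = (30523 + (-678 + 2025)) + 24814 = (30523 + 1347) + 24814 = 31870 + 24814 = 56684)
1/(R - 31141) = 1/(56684 - 31141) = 1/25543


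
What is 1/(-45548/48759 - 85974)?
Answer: -48759/4192051814 ≈ -1.1631e-5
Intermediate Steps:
1/(-45548/48759 - 85974) = 1/(-4192051814/48759) = -48759/4192051814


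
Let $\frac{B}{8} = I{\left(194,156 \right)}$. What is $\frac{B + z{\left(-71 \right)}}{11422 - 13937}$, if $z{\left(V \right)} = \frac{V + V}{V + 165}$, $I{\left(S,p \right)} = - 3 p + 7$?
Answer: $\frac{173407}{118205} \approx 1.467$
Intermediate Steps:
$I{\left(S,p \right)} = 7 - 3 p$
$z{\left(V \right)} = \frac{2 V}{165 + V}$
$B = -3688$ ($B = 8 \left(7 - 468\right) = 8 \left(-461\right) = -3688$)
$\frac{B + z{\left(-71 \right)}}{11422 - 13937} = \frac{-3688 + 2 \left(-71\right) \frac{1}{165 - 71}}{11422 - 13937} = \frac{-3688 + 2 \left(-71\right) \frac{1}{94}}{-2515} = \left(-3688 + 2 \left(-71\right) \frac{1}{94}\right) \left(- \frac{1}{2515}\right) = \left(-3688 - \frac{71}{47}\right) \left(- \frac{1}{2515}\right) = \left(- \frac{173407}{47}\right) \left(- \frac{1}{2515}\right) = \frac{173407}{118205}$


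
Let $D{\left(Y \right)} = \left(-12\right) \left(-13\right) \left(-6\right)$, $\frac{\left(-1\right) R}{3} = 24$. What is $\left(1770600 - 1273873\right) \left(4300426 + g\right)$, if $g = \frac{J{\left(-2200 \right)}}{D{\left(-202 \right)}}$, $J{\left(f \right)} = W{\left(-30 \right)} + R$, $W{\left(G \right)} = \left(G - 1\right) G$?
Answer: $\frac{25633647004427}{12} \approx 2.1361 \cdot 10^{12}$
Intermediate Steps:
$R = -72$ ($R = \left(-3\right) 24 = -72$)
$D{\left(Y \right)} = -936$ ($D{\left(Y \right)} = 156 \left(-6\right) = -936$)
$W{\left(G \right)} = G \left(-1 + G\right)$ ($W{\left(G \right)} = \left(-1 + G\right) G = G \left(-1 + G\right)$)
$J{\left(f \right)} = 858$ ($J{\left(f \right)} = - 30 \left(-1 - 30\right) - 72 = \left(-30\right) \left(-31\right) - 72 = 930 - 72 = 858$)
$g = - \frac{11}{12}$ ($g = \frac{858}{-936} = 858 \left(- \frac{1}{936}\right) = - \frac{11}{12} \approx -0.91667$)
$\left(1770600 - 1273873\right) \left(4300426 + g\right) = \left(1770600 - 1273873\right) \left(4300426 - \frac{11}{12}\right) = 496727 \cdot \frac{51605101}{12} = \frac{25633647004427}{12}$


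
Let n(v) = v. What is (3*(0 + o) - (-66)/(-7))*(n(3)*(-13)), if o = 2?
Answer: 936/7 ≈ 133.71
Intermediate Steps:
(3*(0 + o) - (-66)/(-7))*(n(3)*(-13)) = (3*(0 + 2) - (-66)/(-7))*(3*(-13)) = (3*2 - (-66)*(-1)/7)*(-39) = (6 - 1*66/7)*(-39) = (6 - 66/7)*(-39) = -24/7*(-39) = 936/7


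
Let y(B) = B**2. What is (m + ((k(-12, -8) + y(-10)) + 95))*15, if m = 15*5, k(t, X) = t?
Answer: 3870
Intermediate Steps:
m = 75
(m + ((k(-12, -8) + y(-10)) + 95))*15 = (75 + ((-12 + (-10)**2) + 95))*15 = (75 + ((-12 + 100) + 95))*15 = (75 + (88 + 95))*15 = (75 + 183)*15 = 258*15 = 3870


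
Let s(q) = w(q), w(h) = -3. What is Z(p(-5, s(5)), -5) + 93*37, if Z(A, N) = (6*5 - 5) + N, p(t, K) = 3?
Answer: 3461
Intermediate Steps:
s(q) = -3
Z(A, N) = 25 + N (Z(A, N) = (30 - 5) + N = 25 + N)
Z(p(-5, s(5)), -5) + 93*37 = (25 - 5) + 93*37 = 20 + 3441 = 3461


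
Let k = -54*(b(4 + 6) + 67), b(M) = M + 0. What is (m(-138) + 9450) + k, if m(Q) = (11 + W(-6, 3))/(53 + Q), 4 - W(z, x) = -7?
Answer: 449798/85 ≈ 5291.7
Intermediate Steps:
W(z, x) = 11 (W(z, x) = 4 - 1*(-7) = 4 + 7 = 11)
m(Q) = 22/(53 + Q) (m(Q) = (11 + 11)/(53 + Q) = 22/(53 + Q))
b(M) = M
k = -4158 (k = -54*((4 + 6) + 67) = -54*(10 + 67) = -54*77 = -4158)
(m(-138) + 9450) + k = (22/(53 - 138) + 9450) - 4158 = (22/(-85) + 9450) - 4158 = (22*(-1/85) + 9450) - 4158 = (-22/85 + 9450) - 4158 = 803228/85 - 4158 = 449798/85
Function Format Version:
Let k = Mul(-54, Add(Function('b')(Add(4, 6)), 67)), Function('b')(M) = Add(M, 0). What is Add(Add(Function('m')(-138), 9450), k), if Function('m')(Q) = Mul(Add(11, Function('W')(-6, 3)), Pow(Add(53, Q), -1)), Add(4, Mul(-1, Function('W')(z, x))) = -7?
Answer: Rational(449798, 85) ≈ 5291.7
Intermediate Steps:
Function('W')(z, x) = 11 (Function('W')(z, x) = Add(4, Mul(-1, -7)) = Add(4, 7) = 11)
Function('m')(Q) = Mul(22, Pow(Add(53, Q), -1)) (Function('m')(Q) = Mul(Add(11, 11), Pow(Add(53, Q), -1)) = Mul(22, Pow(Add(53, Q), -1)))
Function('b')(M) = M
k = -4158 (k = Mul(-54, Add(Add(4, 6), 67)) = Mul(-54, Add(10, 67)) = Mul(-54, 77) = -4158)
Add(Add(Function('m')(-138), 9450), k) = Add(Add(Mul(22, Pow(Add(53, -138), -1)), 9450), -4158) = Add(Add(Mul(22, Pow(-85, -1)), 9450), -4158) = Add(Add(Mul(22, Rational(-1, 85)), 9450), -4158) = Add(Add(Rational(-22, 85), 9450), -4158) = Add(Rational(803228, 85), -4158) = Rational(449798, 85)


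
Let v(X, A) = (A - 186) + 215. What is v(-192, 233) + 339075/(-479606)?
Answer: 125317697/479606 ≈ 261.29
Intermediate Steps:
v(X, A) = 29 + A (v(X, A) = (-186 + A) + 215 = 29 + A)
v(-192, 233) + 339075/(-479606) = (29 + 233) + 339075/(-479606) = 262 + 339075*(-1/479606) = 262 - 339075/479606 = 125317697/479606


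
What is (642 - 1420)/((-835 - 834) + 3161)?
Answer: -389/746 ≈ -0.52145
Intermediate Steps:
(642 - 1420)/((-835 - 834) + 3161) = -778/(-1669 + 3161) = -778/1492 = -778*1/1492 = -389/746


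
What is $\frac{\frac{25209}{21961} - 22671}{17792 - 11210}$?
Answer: $- \frac{82975437}{24091217} \approx -3.4442$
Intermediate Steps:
$\frac{\frac{25209}{21961} - 22671}{17792 - 11210} = \frac{25209 \cdot \frac{1}{21961} - 22671}{6582} = \left(\frac{25209}{21961} - 22671\right) \frac{1}{6582} = \left(- \frac{497852622}{21961}\right) \frac{1}{6582} = - \frac{82975437}{24091217}$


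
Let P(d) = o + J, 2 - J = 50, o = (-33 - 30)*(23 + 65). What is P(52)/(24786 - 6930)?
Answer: -233/744 ≈ -0.31317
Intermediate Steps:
o = -5544 (o = -63*88 = -5544)
J = -48 (J = 2 - 1*50 = 2 - 50 = -48)
P(d) = -5592 (P(d) = -5544 - 48 = -5592)
P(52)/(24786 - 6930) = -5592/(24786 - 6930) = -5592/17856 = -5592*1/17856 = -233/744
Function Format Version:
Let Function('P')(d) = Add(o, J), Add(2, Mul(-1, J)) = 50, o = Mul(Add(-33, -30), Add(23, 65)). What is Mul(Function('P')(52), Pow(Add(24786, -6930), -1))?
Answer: Rational(-233, 744) ≈ -0.31317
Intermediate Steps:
o = -5544 (o = Mul(-63, 88) = -5544)
J = -48 (J = Add(2, Mul(-1, 50)) = Add(2, -50) = -48)
Function('P')(d) = -5592 (Function('P')(d) = Add(-5544, -48) = -5592)
Mul(Function('P')(52), Pow(Add(24786, -6930), -1)) = Mul(-5592, Pow(Add(24786, -6930), -1)) = Mul(-5592, Pow(17856, -1)) = Mul(-5592, Rational(1, 17856)) = Rational(-233, 744)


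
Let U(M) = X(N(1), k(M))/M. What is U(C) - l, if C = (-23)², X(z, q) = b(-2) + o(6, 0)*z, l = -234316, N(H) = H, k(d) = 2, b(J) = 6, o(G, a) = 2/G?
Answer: 371859511/1587 ≈ 2.3432e+5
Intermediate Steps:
X(z, q) = 6 + z/3 (X(z, q) = 6 + (2/6)*z = 6 + (2*(⅙))*z = 6 + z/3)
C = 529
U(M) = 19/(3*M) (U(M) = (6 + (⅓)*1)/M = (6 + ⅓)/M = 19/(3*M))
U(C) - l = (19/3)/529 - 1*(-234316) = (19/3)*(1/529) + 234316 = 19/1587 + 234316 = 371859511/1587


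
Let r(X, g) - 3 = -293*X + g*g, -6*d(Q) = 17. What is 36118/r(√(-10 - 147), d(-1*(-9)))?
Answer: 516198456/17468025337 + 13715015904*I*√157/17468025337 ≈ 0.029551 + 9.8379*I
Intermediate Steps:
d(Q) = -17/6 (d(Q) = -⅙*17 = -17/6)
r(X, g) = 3 + g² - 293*X (r(X, g) = 3 + (-293*X + g*g) = 3 + (-293*X + g²) = 3 + (g² - 293*X) = 3 + g² - 293*X)
36118/r(√(-10 - 147), d(-1*(-9))) = 36118/(3 + (-17/6)² - 293*√(-10 - 147)) = 36118/(3 + 289/36 - 293*I*√157) = 36118/(397/36 - 293*I*√157)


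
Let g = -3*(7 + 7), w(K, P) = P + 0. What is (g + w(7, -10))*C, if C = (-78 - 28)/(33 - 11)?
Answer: 2756/11 ≈ 250.55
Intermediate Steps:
w(K, P) = P
C = -53/11 (C = -106/22 = -106*1/22 = -53/11 ≈ -4.8182)
g = -42 (g = -3*14 = -42)
(g + w(7, -10))*C = (-42 - 10)*(-53/11) = -52*(-53/11) = 2756/11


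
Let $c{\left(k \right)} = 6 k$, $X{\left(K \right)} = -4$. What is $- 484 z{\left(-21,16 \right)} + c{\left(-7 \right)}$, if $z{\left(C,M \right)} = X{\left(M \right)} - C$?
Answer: $-8270$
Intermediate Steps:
$z{\left(C,M \right)} = -4 - C$
$- 484 z{\left(-21,16 \right)} + c{\left(-7 \right)} = - 484 \left(-4 - -21\right) + 6 \left(-7\right) = - 484 \left(-4 + 21\right) - 42 = \left(-484\right) 17 - 42 = -8228 - 42 = -8270$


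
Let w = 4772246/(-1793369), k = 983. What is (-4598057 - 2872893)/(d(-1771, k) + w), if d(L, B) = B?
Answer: -13398170130550/1758109481 ≈ -7620.8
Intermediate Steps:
w = -4772246/1793369 (w = 4772246*(-1/1793369) = -4772246/1793369 ≈ -2.6610)
(-4598057 - 2872893)/(d(-1771, k) + w) = (-4598057 - 2872893)/(983 - 4772246/1793369) = -7470950/1758109481/1793369 = -7470950*1793369/1758109481 = -13398170130550/1758109481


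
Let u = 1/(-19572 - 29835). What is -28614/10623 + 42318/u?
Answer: -7403542023004/3541 ≈ -2.0908e+9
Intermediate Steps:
u = -1/49407 (u = 1/(-49407) = -1/49407 ≈ -2.0240e-5)
-28614/10623 + 42318/u = -28614/10623 + 42318/(-1/49407) = -28614*1/10623 + 42318*(-49407) = -9538/3541 - 2090805426 = -7403542023004/3541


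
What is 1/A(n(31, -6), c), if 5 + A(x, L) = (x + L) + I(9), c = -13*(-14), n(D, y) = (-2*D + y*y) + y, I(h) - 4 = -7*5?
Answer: 1/114 ≈ 0.0087719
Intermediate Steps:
I(h) = -31 (I(h) = 4 - 7*5 = 4 - 35 = -31)
n(D, y) = y + y² - 2*D (n(D, y) = (-2*D + y²) + y = (y² - 2*D) + y = y + y² - 2*D)
c = 182
A(x, L) = -36 + L + x (A(x, L) = -5 + ((x + L) - 31) = -5 + ((L + x) - 31) = -5 + (-31 + L + x) = -36 + L + x)
1/A(n(31, -6), c) = 1/(-36 + 182 + (-6 + (-6)² - 2*31)) = 1/(-36 + 182 + (-6 + 36 - 62)) = 1/(-36 + 182 - 32) = 1/114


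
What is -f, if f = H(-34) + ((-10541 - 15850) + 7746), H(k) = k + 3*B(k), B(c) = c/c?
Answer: 18676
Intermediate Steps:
B(c) = 1
H(k) = 3 + k (H(k) = k + 3*1 = k + 3 = 3 + k)
f = -18676 (f = (3 - 34) + ((-10541 - 15850) + 7746) = -31 + (-26391 + 7746) = -31 - 18645 = -18676)
-f = -1*(-18676) = 18676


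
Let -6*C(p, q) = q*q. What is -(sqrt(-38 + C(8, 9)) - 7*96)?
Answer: 672 - I*sqrt(206)/2 ≈ 672.0 - 7.1764*I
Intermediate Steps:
C(p, q) = -q**2/6 (C(p, q) = -q*q/6 = -q**2/6)
-(sqrt(-38 + C(8, 9)) - 7*96) = -(sqrt(-38 - 1/6*9**2) - 7*96) = -(sqrt(-38 - 1/6*81) - 672) = -(sqrt(-38 - 27/2) - 672) = -(sqrt(-103/2) - 672) = -(I*sqrt(206)/2 - 672) = -(-672 + I*sqrt(206)/2) = 672 - I*sqrt(206)/2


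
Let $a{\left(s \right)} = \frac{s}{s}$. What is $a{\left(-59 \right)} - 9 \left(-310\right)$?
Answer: $2791$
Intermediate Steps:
$a{\left(s \right)} = 1$
$a{\left(-59 \right)} - 9 \left(-310\right) = 1 - 9 \left(-310\right) = 1 - -2790 = 1 + 2790 = 2791$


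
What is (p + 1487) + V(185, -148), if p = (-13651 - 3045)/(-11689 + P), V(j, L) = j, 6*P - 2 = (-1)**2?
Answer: 39119736/23377 ≈ 1673.4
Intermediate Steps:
P = 1/2 (P = 1/3 + (1/6)*(-1)**2 = 1/3 + (1/6)*1 = 1/3 + 1/6 = 1/2 ≈ 0.50000)
p = 33392/23377 (p = (-13651 - 3045)/(-11689 + 1/2) = -16696/(-23377/2) = -16696*(-2/23377) = 33392/23377 ≈ 1.4284)
(p + 1487) + V(185, -148) = (33392/23377 + 1487) + 185 = 34794991/23377 + 185 = 39119736/23377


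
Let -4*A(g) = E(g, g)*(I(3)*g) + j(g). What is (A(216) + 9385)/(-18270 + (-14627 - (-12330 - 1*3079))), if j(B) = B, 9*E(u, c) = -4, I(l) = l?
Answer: -9403/17488 ≈ -0.53768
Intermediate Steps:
E(u, c) = -4/9 (E(u, c) = (⅑)*(-4) = -4/9)
A(g) = g/12 (A(g) = -(-4*g/3 + g)/4 = -(-1)*g/12 = g/12)
(A(216) + 9385)/(-18270 + (-14627 - (-12330 - 1*3079))) = ((1/12)*216 + 9385)/(-18270 + (-14627 - (-12330 - 1*3079))) = (18 + 9385)/(-18270 + (-14627 - (-12330 - 3079))) = 9403/(-18270 + (-14627 - 1*(-15409))) = 9403/(-18270 + (-14627 + 15409)) = 9403/(-18270 + 782) = 9403/(-17488) = 9403*(-1/17488) = -9403/17488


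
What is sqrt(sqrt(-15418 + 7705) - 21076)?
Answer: sqrt(-21076 + 3*I*sqrt(857)) ≈ 0.3025 + 145.18*I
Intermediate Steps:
sqrt(sqrt(-15418 + 7705) - 21076) = sqrt(sqrt(-7713) - 21076) = sqrt(3*I*sqrt(857) - 21076) = sqrt(-21076 + 3*I*sqrt(857))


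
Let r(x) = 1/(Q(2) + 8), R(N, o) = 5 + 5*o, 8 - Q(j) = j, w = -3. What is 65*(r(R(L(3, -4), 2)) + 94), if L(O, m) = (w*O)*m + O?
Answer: 85605/14 ≈ 6114.6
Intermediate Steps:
Q(j) = 8 - j
L(O, m) = O - 3*O*m (L(O, m) = (-3*O)*m + O = -3*O*m + O = O - 3*O*m)
r(x) = 1/14 (r(x) = 1/((8 - 1*2) + 8) = 1/((8 - 2) + 8) = 1/(6 + 8) = 1/14)
65*(r(R(L(3, -4), 2)) + 94) = 65*(1/14 + 94) = 65*(1317/14) = 85605/14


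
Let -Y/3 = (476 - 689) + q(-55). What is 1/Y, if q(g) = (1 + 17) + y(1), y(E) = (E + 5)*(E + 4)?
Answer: 1/495 ≈ 0.0020202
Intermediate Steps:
y(E) = (4 + E)*(5 + E) (y(E) = (5 + E)*(4 + E) = (4 + E)*(5 + E))
q(g) = 48 (q(g) = (1 + 17) + (20 + 1² + 9*1) = 18 + (20 + 1 + 9) = 18 + 30 = 48)
Y = 495 (Y = -3*((476 - 689) + 48) = -3*(-213 + 48) = -3*(-165) = 495)
1/Y = 1/495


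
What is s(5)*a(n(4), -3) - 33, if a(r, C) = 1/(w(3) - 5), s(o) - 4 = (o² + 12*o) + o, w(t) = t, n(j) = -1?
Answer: -80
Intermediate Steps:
s(o) = 4 + o² + 13*o (s(o) = 4 + ((o² + 12*o) + o) = 4 + (o² + 13*o) = 4 + o² + 13*o)
a(r, C) = -½ (a(r, C) = 1/(3 - 5) = 1/(-2) = -½)
s(5)*a(n(4), -3) - 33 = (4 + 5² + 13*5)*(-½) - 33 = (4 + 25 + 65)*(-½) - 33 = 94*(-½) - 33 = -47 - 33 = -80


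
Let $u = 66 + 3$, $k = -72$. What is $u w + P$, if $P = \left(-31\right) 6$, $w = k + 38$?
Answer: $-2532$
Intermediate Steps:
$w = -34$ ($w = -72 + 38 = -34$)
$P = -186$
$u = 69$
$u w + P = 69 \left(-34\right) - 186 = -2346 - 186 = -2532$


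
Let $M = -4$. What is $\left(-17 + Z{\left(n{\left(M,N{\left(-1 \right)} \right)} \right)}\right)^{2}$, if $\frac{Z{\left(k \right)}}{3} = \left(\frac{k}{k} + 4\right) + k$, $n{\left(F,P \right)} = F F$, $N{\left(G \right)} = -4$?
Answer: $2116$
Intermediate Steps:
$n{\left(F,P \right)} = F^{2}$
$Z{\left(k \right)} = 15 + 3 k$ ($Z{\left(k \right)} = 3 \left(\left(\frac{k}{k} + 4\right) + k\right) = 3 \left(\left(1 + 4\right) + k\right) = 3 \left(5 + k\right) = 15 + 3 k$)
$\left(-17 + Z{\left(n{\left(M,N{\left(-1 \right)} \right)} \right)}\right)^{2} = \left(-17 + \left(15 + 3 \left(-4\right)^{2}\right)\right)^{2} = \left(-17 + \left(15 + 3 \cdot 16\right)\right)^{2} = \left(-17 + \left(15 + 48\right)\right)^{2} = \left(-17 + 63\right)^{2} = 46^{2} = 2116$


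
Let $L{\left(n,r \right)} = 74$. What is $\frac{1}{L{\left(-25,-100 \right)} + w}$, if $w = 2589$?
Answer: $\frac{1}{2663} \approx 0.00037552$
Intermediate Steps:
$\frac{1}{L{\left(-25,-100 \right)} + w} = \frac{1}{74 + 2589} = \frac{1}{2663}$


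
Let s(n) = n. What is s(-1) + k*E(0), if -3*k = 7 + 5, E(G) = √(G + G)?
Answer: -1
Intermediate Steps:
E(G) = √2*√G (E(G) = √(2*G) = √2*√G)
k = -4 (k = -(7 + 5)/3 = -⅓*12 = -4)
s(-1) + k*E(0) = -1 - 4*√2*√0 = -1 - 4*√2*0 = -1 - 4*0 = -1 + 0 = -1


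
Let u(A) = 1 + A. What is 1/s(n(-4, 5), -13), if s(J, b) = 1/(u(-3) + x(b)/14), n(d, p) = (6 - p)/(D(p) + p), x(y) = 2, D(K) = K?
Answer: -13/7 ≈ -1.8571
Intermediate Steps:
n(d, p) = (6 - p)/(2*p) (n(d, p) = (6 - p)/(p + p) = (6 - p)/((2*p)) = (6 - p)*(1/(2*p)) = (6 - p)/(2*p))
s(J, b) = -7/13 (s(J, b) = 1/((1 - 3) + 2/14) = 1/(-2 + 2*(1/14)) = 1/(-2 + 1/7) = 1/(-13/7) = -7/13)
1/s(n(-4, 5), -13) = 1/(-7/13) = -13/7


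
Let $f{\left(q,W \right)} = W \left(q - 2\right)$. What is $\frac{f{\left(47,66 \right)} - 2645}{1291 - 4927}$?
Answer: $- \frac{325}{3636} \approx -0.089384$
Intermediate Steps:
$f{\left(q,W \right)} = W \left(-2 + q\right)$
$\frac{f{\left(47,66 \right)} - 2645}{1291 - 4927} = \frac{66 \left(-2 + 47\right) - 2645}{1291 - 4927} = \frac{66 \cdot 45 - 2645}{-3636} = \left(2970 - 2645\right) \left(- \frac{1}{3636}\right) = 325 \left(- \frac{1}{3636}\right) = - \frac{325}{3636}$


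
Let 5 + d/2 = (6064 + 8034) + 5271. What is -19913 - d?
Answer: -58641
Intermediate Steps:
d = 38728 (d = -10 + 2*((6064 + 8034) + 5271) = -10 + 2*(14098 + 5271) = -10 + 2*19369 = -10 + 38738 = 38728)
-19913 - d = -19913 - 1*38728 = -19913 - 38728 = -58641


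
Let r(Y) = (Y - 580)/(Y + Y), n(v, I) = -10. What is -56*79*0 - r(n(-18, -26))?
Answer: -59/2 ≈ -29.500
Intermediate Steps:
r(Y) = (-580 + Y)/(2*Y) (r(Y) = (-580 + Y)/((2*Y)) = (-580 + Y)*(1/(2*Y)) = (-580 + Y)/(2*Y))
-56*79*0 - r(n(-18, -26)) = -56*79*0 - (-580 - 10)/(2*(-10)) = -4424*0 - (-1)*(-590)/(2*10) = 0 - 1*59/2 = 0 - 59/2 = -59/2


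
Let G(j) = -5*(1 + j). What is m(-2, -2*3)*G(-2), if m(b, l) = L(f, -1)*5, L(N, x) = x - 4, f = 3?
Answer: -125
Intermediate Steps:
L(N, x) = -4 + x
G(j) = -5 - 5*j
m(b, l) = -25 (m(b, l) = (-4 - 1)*5 = -5*5 = -25)
m(-2, -2*3)*G(-2) = -25*(-5 - 5*(-2)) = -25*(-5 + 10) = -25*5 = -125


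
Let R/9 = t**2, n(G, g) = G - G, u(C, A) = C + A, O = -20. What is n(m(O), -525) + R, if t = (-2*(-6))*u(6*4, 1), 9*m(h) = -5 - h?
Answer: 810000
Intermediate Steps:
m(h) = -5/9 - h/9 (m(h) = (-5 - h)/9 = -5/9 - h/9)
u(C, A) = A + C
t = 300 (t = (-2*(-6))*(1 + 6*4) = 12*(1 + 24) = 12*25 = 300)
n(G, g) = 0
R = 810000 (R = 9*300**2 = 9*90000 = 810000)
n(m(O), -525) + R = 0 + 810000 = 810000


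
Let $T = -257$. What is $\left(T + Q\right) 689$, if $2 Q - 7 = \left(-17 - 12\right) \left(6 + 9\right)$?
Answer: $-324519$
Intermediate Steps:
$Q = -214$ ($Q = \frac{7}{2} + \frac{\left(-17 - 12\right) \left(6 + 9\right)}{2} = \frac{7}{2} + \frac{\left(-29\right) 15}{2} = \frac{7}{2} + \frac{1}{2} \left(-435\right) = \frac{7}{2} - \frac{435}{2} = -214$)
$\left(T + Q\right) 689 = \left(-257 - 214\right) 689 = \left(-471\right) 689 = -324519$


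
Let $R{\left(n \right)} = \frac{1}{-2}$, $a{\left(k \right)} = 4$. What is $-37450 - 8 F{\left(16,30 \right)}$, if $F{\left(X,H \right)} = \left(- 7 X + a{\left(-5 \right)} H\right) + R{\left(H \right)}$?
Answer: $-37510$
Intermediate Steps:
$R{\left(n \right)} = - \frac{1}{2}$
$F{\left(X,H \right)} = - \frac{1}{2} - 7 X + 4 H$ ($F{\left(X,H \right)} = \left(- 7 X + 4 H\right) - \frac{1}{2} = - \frac{1}{2} - 7 X + 4 H$)
$-37450 - 8 F{\left(16,30 \right)} = -37450 - 8 \left(- \frac{1}{2} - 112 + 4 \cdot 30\right) = -37450 - 8 \left(- \frac{1}{2} - 112 + 120\right) = -37450 - 60 = -37510$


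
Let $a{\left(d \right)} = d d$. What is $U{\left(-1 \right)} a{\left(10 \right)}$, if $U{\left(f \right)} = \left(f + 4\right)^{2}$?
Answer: $900$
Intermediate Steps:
$a{\left(d \right)} = d^{2}$
$U{\left(f \right)} = \left(4 + f\right)^{2}$
$U{\left(-1 \right)} a{\left(10 \right)} = \left(4 - 1\right)^{2} \cdot 10^{2} = 3^{2} \cdot 100 = 9 \cdot 100 = 900$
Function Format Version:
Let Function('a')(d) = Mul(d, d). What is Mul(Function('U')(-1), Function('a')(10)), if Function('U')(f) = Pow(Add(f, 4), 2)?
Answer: 900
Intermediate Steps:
Function('a')(d) = Pow(d, 2)
Function('U')(f) = Pow(Add(4, f), 2)
Mul(Function('U')(-1), Function('a')(10)) = Mul(Pow(Add(4, -1), 2), Pow(10, 2)) = Mul(Pow(3, 2), 100) = Mul(9, 100) = 900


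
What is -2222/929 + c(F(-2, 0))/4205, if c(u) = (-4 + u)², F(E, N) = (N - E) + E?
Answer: -9328646/3906445 ≈ -2.3880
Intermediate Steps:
F(E, N) = N
-2222/929 + c(F(-2, 0))/4205 = -2222/929 + (-4 + 0)²/4205 = -2222*1/929 + (-4)²*(1/4205) = -2222/929 + 16*(1/4205) = -2222/929 + 16/4205 = -9328646/3906445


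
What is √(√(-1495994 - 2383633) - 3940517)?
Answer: √(-3940517 + I*√3879627) ≈ 0.496 + 1985.1*I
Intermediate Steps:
√(√(-1495994 - 2383633) - 3940517) = √(√(-3879627) - 3940517) = √(I*√3879627 - 3940517) = √(-3940517 + I*√3879627)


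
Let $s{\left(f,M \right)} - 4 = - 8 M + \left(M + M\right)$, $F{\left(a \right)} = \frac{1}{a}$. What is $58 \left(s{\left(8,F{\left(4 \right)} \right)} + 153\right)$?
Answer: $9019$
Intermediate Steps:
$s{\left(f,M \right)} = 4 - 6 M$ ($s{\left(f,M \right)} = 4 + \left(- 8 M + \left(M + M\right)\right) = 4 + \left(- 8 M + 2 M\right) = 4 - 6 M$)
$58 \left(s{\left(8,F{\left(4 \right)} \right)} + 153\right) = 58 \left(\left(4 - \frac{6}{4}\right) + 153\right) = 58 \left(\left(4 - \frac{3}{2}\right) + 153\right) = 58 \left(\frac{5}{2} + 153\right) = 58 \cdot \frac{311}{2} = 9019$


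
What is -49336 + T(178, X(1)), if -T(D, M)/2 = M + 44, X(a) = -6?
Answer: -49412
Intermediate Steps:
T(D, M) = -88 - 2*M (T(D, M) = -2*(M + 44) = -2*(44 + M) = -88 - 2*M)
-49336 + T(178, X(1)) = -49336 + (-88 - 2*(-6)) = -49336 + (-88 + 12) = -49336 - 76 = -49412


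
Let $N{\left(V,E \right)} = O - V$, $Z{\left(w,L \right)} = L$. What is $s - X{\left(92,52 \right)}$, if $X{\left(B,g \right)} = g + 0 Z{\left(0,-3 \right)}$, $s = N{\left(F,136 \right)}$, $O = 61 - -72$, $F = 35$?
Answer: $46$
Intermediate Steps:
$O = 133$ ($O = 61 + 72 = 133$)
$N{\left(V,E \right)} = 133 - V$
$s = 98$ ($s = 133 - 35 = 98$)
$X{\left(B,g \right)} = g$ ($X{\left(B,g \right)} = g + 0 \left(-3\right) = g + 0 = g$)
$s - X{\left(92,52 \right)} = 98 - 52 = 46$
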